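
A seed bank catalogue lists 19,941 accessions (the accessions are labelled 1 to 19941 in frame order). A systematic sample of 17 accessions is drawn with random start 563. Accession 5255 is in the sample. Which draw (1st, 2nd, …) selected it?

k = 19941/17 = 1173
position = (5255 − 563)/1173 + 1 = 4692/1173 + 1 = 4 + 1 = 5

5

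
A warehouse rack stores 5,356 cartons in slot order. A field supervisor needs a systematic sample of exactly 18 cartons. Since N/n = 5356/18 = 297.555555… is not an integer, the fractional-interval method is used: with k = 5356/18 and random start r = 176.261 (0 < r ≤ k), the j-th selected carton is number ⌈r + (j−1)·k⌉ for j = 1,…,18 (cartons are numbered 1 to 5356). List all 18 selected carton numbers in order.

j=1: r + 0k = 176.261 → ⌈·⌉ = 177
j=2: r + 1k = 473.816555… → ⌈·⌉ = 474
j=3: r + 2k = 771.372111… → ⌈·⌉ = 772
j=4: r + 3k = 1068.927666… → ⌈·⌉ = 1069
j=5: r + 4k = 1366.483222… → ⌈·⌉ = 1367
j=6: r + 5k = 1664.038777… → ⌈·⌉ = 1665
j=7: r + 6k = 1961.594333… → ⌈·⌉ = 1962
j=8: r + 7k = 2259.149888… → ⌈·⌉ = 2260
j=9: r + 8k = 2556.705444… → ⌈·⌉ = 2557
j=10: r + 9k = 2854.261 → ⌈·⌉ = 2855
j=11: r + 10k = 3151.816555… → ⌈·⌉ = 3152
j=12: r + 11k = 3449.372111… → ⌈·⌉ = 3450
j=13: r + 12k = 3746.927666… → ⌈·⌉ = 3747
j=14: r + 13k = 4044.483222… → ⌈·⌉ = 4045
j=15: r + 14k = 4342.038777… → ⌈·⌉ = 4343
j=16: r + 15k = 4639.594333… → ⌈·⌉ = 4640
j=17: r + 16k = 4937.149888… → ⌈·⌉ = 4938
j=18: r + 17k = 5234.705444… → ⌈·⌉ = 5235

177, 474, 772, 1069, 1367, 1665, 1962, 2260, 2557, 2855, 3152, 3450, 3747, 4045, 4343, 4640, 4938, 5235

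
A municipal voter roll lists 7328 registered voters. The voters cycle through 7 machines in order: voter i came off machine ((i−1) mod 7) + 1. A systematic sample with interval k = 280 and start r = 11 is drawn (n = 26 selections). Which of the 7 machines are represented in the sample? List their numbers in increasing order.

4

Consecutive selections differ by k = 280, so their machine numbers differ by 280 mod 7 = 0.
gcd(280, 7) = 7, so the sample visits 7/7 = 1 distinct residues mod 7.
Start 11 is machine 4; the machines hit are 4.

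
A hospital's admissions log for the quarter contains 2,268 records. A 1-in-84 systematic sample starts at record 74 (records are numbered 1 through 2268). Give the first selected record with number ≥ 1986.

k = 84
Steps past start: ⌈(1986 − 74)/84⌉ = ⌈1912/84⌉ = 23
Selected record: 74 + 23×84 = 2006

2006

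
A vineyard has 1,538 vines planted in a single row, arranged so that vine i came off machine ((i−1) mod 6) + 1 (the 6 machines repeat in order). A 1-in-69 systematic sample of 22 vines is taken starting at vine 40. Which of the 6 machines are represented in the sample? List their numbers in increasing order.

Consecutive selections differ by k = 69, so their machine numbers differ by 69 mod 6 = 3.
gcd(69, 6) = 3, so the sample visits 6/3 = 2 distinct residues mod 6.
Start 40 is machine 4; the machines hit are 1, 4.

1, 4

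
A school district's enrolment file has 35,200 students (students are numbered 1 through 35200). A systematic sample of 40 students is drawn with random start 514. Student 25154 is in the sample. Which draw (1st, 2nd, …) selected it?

29

k = 35200/40 = 880
position = (25154 − 514)/880 + 1 = 24640/880 + 1 = 28 + 1 = 29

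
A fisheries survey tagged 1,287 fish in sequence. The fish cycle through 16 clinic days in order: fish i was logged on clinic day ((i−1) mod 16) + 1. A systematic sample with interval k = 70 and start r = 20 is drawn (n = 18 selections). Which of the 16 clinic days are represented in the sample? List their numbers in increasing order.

Consecutive selections differ by k = 70, so their clinic day numbers differ by 70 mod 16 = 6.
gcd(70, 16) = 2, so the sample visits 16/2 = 8 distinct residues mod 16.
Start 20 is clinic day 4; the clinic days hit are 2, 4, 6, 8, 10, 12, 14, 16.

2, 4, 6, 8, 10, 12, 14, 16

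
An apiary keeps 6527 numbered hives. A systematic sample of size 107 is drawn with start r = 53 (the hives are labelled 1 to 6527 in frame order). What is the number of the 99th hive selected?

k = 6527/107 = 61
99th selection = r + (99−1)·k = 53 + 98×61 = 53 + 5978 = 6031

6031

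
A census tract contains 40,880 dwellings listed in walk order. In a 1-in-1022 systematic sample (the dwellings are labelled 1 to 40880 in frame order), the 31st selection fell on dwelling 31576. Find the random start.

916

k = 1022
r = 31576 − (31−1)×1022 = 31576 − 30660 = 916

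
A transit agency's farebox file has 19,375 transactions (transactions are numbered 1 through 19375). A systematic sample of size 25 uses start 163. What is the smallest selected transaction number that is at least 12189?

12563

k = 19375/25 = 775
Steps past start: ⌈(12189 − 163)/775⌉ = ⌈12026/775⌉ = 16
Selected transaction: 163 + 16×775 = 12563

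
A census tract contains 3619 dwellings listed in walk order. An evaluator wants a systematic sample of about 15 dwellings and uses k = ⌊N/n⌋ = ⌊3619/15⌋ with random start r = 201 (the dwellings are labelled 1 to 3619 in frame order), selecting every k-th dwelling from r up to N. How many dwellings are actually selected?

15

k = ⌊3619/15⌋ = 241
Achieved size = ⌊(3619 − 201)/241⌋ + 1 = ⌊3418/241⌋ + 1 = 14 + 1 = 15
(last selection: 201 + 14×241 = 3575 ≤ 3619; next would be 3816 > 3619)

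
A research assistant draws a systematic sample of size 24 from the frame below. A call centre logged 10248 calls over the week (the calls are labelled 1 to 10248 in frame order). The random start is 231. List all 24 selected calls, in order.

231, 658, 1085, 1512, 1939, 2366, 2793, 3220, 3647, 4074, 4501, 4928, 5355, 5782, 6209, 6636, 7063, 7490, 7917, 8344, 8771, 9198, 9625, 10052

k = N/n = 10248/24 = 427
call 1: 231
call 2: 231 + 427 = 658
call 3: 658 + 427 = 1085
call 4: 1085 + 427 = 1512
call 5: 1512 + 427 = 1939
call 6: 1939 + 427 = 2366
call 7: 2366 + 427 = 2793
call 8: 2793 + 427 = 3220
call 9: 3220 + 427 = 3647
call 10: 3647 + 427 = 4074
call 11: 4074 + 427 = 4501
call 12: 4501 + 427 = 4928
call 13: 4928 + 427 = 5355
call 14: 5355 + 427 = 5782
call 15: 5782 + 427 = 6209
call 16: 6209 + 427 = 6636
call 17: 6636 + 427 = 7063
call 18: 7063 + 427 = 7490
call 19: 7490 + 427 = 7917
call 20: 7917 + 427 = 8344
call 21: 8344 + 427 = 8771
call 22: 8771 + 427 = 9198
call 23: 9198 + 427 = 9625
call 24: 9625 + 427 = 10052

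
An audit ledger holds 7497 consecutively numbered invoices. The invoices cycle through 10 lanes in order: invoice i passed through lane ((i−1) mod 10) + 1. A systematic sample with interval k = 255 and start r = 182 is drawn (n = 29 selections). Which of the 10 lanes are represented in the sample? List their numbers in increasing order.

2, 7

Consecutive selections differ by k = 255, so their lane numbers differ by 255 mod 10 = 5.
gcd(255, 10) = 5, so the sample visits 10/5 = 2 distinct residues mod 10.
Start 182 is lane 2; the lanes hit are 2, 7.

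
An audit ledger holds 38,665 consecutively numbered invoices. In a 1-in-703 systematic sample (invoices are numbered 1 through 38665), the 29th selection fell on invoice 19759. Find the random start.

k = 703
r = 19759 − (29−1)×703 = 19759 − 19684 = 75

75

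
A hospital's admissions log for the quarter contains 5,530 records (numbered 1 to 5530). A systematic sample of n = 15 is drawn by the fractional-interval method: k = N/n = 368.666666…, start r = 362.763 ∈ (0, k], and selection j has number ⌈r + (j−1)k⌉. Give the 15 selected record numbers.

j=1: r + 0k = 362.763 → ⌈·⌉ = 363
j=2: r + 1k = 731.429666… → ⌈·⌉ = 732
j=3: r + 2k = 1100.096333… → ⌈·⌉ = 1101
j=4: r + 3k = 1468.763 → ⌈·⌉ = 1469
j=5: r + 4k = 1837.429666… → ⌈·⌉ = 1838
j=6: r + 5k = 2206.096333… → ⌈·⌉ = 2207
j=7: r + 6k = 2574.763 → ⌈·⌉ = 2575
j=8: r + 7k = 2943.429666… → ⌈·⌉ = 2944
j=9: r + 8k = 3312.096333… → ⌈·⌉ = 3313
j=10: r + 9k = 3680.763 → ⌈·⌉ = 3681
j=11: r + 10k = 4049.429666… → ⌈·⌉ = 4050
j=12: r + 11k = 4418.096333… → ⌈·⌉ = 4419
j=13: r + 12k = 4786.763 → ⌈·⌉ = 4787
j=14: r + 13k = 5155.429666… → ⌈·⌉ = 5156
j=15: r + 14k = 5524.096333… → ⌈·⌉ = 5525

363, 732, 1101, 1469, 1838, 2207, 2575, 2944, 3313, 3681, 4050, 4419, 4787, 5156, 5525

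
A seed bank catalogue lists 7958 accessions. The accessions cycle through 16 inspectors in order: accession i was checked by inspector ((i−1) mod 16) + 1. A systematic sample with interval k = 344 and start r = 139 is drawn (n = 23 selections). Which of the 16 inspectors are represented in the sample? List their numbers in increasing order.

3, 11

Consecutive selections differ by k = 344, so their inspector numbers differ by 344 mod 16 = 8.
gcd(344, 16) = 8, so the sample visits 16/8 = 2 distinct residues mod 16.
Start 139 is inspector 11; the inspectors hit are 3, 11.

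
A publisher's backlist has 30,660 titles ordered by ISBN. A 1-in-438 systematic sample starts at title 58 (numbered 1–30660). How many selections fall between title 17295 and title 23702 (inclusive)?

14

k = 438
First selection ≥ 17295: 58 + ⌈(17295−58)/438⌉·438 = 58 + 40×438 = 17578
Last selection ≤ 23702: 58 + ⌊(23702−58)/438⌋·438 = 58 + 53×438 = 23272
Count = 53 − 40 + 1 = 14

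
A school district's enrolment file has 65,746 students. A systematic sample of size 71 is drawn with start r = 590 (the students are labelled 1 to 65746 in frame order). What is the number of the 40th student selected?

36704

k = 65746/71 = 926
40th selection = r + (40−1)·k = 590 + 39×926 = 590 + 36114 = 36704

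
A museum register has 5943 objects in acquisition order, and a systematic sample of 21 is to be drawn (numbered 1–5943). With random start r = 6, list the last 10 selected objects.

3119, 3402, 3685, 3968, 4251, 4534, 4817, 5100, 5383, 5666

k = N/n = 5943/21 = 283
12th selection = 6 + 11×283 = 3119
13th: 3119 + 283 = 3402
14th: 3402 + 283 = 3685
15th: 3685 + 283 = 3968
16th: 3968 + 283 = 4251
17th: 4251 + 283 = 4534
18th: 4534 + 283 = 4817
19th: 4817 + 283 = 5100
20th: 5100 + 283 = 5383
21st: 5383 + 283 = 5666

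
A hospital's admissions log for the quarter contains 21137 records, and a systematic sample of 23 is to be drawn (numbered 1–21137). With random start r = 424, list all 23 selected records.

k = N/n = 21137/23 = 919
record 1: 424
record 2: 424 + 919 = 1343
record 3: 1343 + 919 = 2262
record 4: 2262 + 919 = 3181
record 5: 3181 + 919 = 4100
record 6: 4100 + 919 = 5019
record 7: 5019 + 919 = 5938
record 8: 5938 + 919 = 6857
record 9: 6857 + 919 = 7776
record 10: 7776 + 919 = 8695
record 11: 8695 + 919 = 9614
record 12: 9614 + 919 = 10533
record 13: 10533 + 919 = 11452
record 14: 11452 + 919 = 12371
record 15: 12371 + 919 = 13290
record 16: 13290 + 919 = 14209
record 17: 14209 + 919 = 15128
record 18: 15128 + 919 = 16047
record 19: 16047 + 919 = 16966
record 20: 16966 + 919 = 17885
record 21: 17885 + 919 = 18804
record 22: 18804 + 919 = 19723
record 23: 19723 + 919 = 20642

424, 1343, 2262, 3181, 4100, 5019, 5938, 6857, 7776, 8695, 9614, 10533, 11452, 12371, 13290, 14209, 15128, 16047, 16966, 17885, 18804, 19723, 20642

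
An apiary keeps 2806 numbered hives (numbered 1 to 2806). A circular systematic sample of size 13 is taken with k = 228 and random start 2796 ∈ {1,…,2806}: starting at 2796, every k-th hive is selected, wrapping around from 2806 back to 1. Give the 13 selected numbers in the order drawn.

Selection 1: 2796
Selection 2: 2796 + 228 = 3024 → 3024 − 2806 = 218
Selection 3: 218 + 228 = 446
Selection 4: 446 + 228 = 674
Selection 5: 674 + 228 = 902
Selection 6: 902 + 228 = 1130
Selection 7: 1130 + 228 = 1358
Selection 8: 1358 + 228 = 1586
Selection 9: 1586 + 228 = 1814
Selection 10: 1814 + 228 = 2042
Selection 11: 2042 + 228 = 2270
Selection 12: 2270 + 228 = 2498
Selection 13: 2498 + 228 = 2726

2796, 218, 446, 674, 902, 1130, 1358, 1586, 1814, 2042, 2270, 2498, 2726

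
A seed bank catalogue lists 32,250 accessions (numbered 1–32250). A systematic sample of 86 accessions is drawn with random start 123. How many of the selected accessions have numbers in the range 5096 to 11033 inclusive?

k = 32250/86 = 375
First selection ≥ 5096: 123 + ⌈(5096−123)/375⌉·375 = 123 + 14×375 = 5373
Last selection ≤ 11033: 123 + ⌊(11033−123)/375⌋·375 = 123 + 29×375 = 10998
Count = 29 − 14 + 1 = 16

16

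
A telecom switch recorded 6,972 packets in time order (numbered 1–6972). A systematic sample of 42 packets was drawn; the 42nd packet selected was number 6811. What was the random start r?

5

k = 6972/42 = 166
r = 6811 − (42−1)×166 = 6811 − 6806 = 5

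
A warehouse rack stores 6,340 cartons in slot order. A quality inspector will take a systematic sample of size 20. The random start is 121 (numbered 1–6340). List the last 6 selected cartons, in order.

4559, 4876, 5193, 5510, 5827, 6144

k = N/n = 6340/20 = 317
15th selection = 121 + 14×317 = 4559
16th: 4559 + 317 = 4876
17th: 4876 + 317 = 5193
18th: 5193 + 317 = 5510
19th: 5510 + 317 = 5827
20th: 5827 + 317 = 6144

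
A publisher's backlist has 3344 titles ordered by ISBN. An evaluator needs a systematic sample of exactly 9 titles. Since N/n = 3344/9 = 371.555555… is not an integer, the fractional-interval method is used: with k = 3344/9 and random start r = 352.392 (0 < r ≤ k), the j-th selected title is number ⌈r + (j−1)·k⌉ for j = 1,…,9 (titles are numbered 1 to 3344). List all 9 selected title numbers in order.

353, 724, 1096, 1468, 1839, 2211, 2582, 2954, 3325

j=1: r + 0k = 352.392 → ⌈·⌉ = 353
j=2: r + 1k = 723.947555… → ⌈·⌉ = 724
j=3: r + 2k = 1095.503111… → ⌈·⌉ = 1096
j=4: r + 3k = 1467.058666… → ⌈·⌉ = 1468
j=5: r + 4k = 1838.614222… → ⌈·⌉ = 1839
j=6: r + 5k = 2210.169777… → ⌈·⌉ = 2211
j=7: r + 6k = 2581.725333… → ⌈·⌉ = 2582
j=8: r + 7k = 2953.280888… → ⌈·⌉ = 2954
j=9: r + 8k = 3324.836444… → ⌈·⌉ = 3325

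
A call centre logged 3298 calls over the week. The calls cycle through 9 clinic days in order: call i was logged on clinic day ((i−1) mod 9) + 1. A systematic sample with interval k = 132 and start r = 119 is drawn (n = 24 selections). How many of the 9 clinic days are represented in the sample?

3

Consecutive selections differ by k = 132, so their clinic day numbers differ by 132 mod 9 = 6.
gcd(132, 9) = 3, so the sample visits 9/3 = 3 distinct residues mod 9.
Start 119 is clinic day 2; the clinic days hit are 2, 5, 8.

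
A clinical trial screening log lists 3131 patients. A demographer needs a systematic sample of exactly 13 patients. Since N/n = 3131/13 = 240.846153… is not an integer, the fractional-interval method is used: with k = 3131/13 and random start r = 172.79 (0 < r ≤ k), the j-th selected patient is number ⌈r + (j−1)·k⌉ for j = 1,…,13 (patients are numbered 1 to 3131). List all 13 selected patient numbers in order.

j=1: r + 0k = 172.79 → ⌈·⌉ = 173
j=2: r + 1k = 413.636153… → ⌈·⌉ = 414
j=3: r + 2k = 654.482307… → ⌈·⌉ = 655
j=4: r + 3k = 895.328461… → ⌈·⌉ = 896
j=5: r + 4k = 1136.174615… → ⌈·⌉ = 1137
j=6: r + 5k = 1377.020769… → ⌈·⌉ = 1378
j=7: r + 6k = 1617.866923… → ⌈·⌉ = 1618
j=8: r + 7k = 1858.713076… → ⌈·⌉ = 1859
j=9: r + 8k = 2099.559230… → ⌈·⌉ = 2100
j=10: r + 9k = 2340.405384… → ⌈·⌉ = 2341
j=11: r + 10k = 2581.251538… → ⌈·⌉ = 2582
j=12: r + 11k = 2822.097692… → ⌈·⌉ = 2823
j=13: r + 12k = 3062.943846… → ⌈·⌉ = 3063

173, 414, 655, 896, 1137, 1378, 1618, 1859, 2100, 2341, 2582, 2823, 3063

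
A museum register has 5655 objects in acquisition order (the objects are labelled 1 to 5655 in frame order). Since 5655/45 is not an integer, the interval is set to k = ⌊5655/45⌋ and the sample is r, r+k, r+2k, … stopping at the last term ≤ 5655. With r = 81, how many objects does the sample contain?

k = ⌊5655/45⌋ = 125
Achieved size = ⌊(5655 − 81)/125⌋ + 1 = ⌊5574/125⌋ + 1 = 44 + 1 = 45
(last selection: 81 + 44×125 = 5581 ≤ 5655; next would be 5706 > 5655)

45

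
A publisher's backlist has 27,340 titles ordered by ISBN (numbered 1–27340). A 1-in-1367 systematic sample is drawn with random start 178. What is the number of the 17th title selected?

22050

k = 1367
17th selection = r + (17−1)·k = 178 + 16×1367 = 178 + 21872 = 22050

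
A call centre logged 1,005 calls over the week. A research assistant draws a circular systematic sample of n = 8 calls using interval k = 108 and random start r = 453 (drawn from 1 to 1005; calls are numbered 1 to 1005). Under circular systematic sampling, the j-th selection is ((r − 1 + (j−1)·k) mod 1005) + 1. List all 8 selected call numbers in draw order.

Selection 1: 453
Selection 2: 453 + 108 = 561
Selection 3: 561 + 108 = 669
Selection 4: 669 + 108 = 777
Selection 5: 777 + 108 = 885
Selection 6: 885 + 108 = 993
Selection 7: 993 + 108 = 1101 → 1101 − 1005 = 96
Selection 8: 96 + 108 = 204

453, 561, 669, 777, 885, 993, 96, 204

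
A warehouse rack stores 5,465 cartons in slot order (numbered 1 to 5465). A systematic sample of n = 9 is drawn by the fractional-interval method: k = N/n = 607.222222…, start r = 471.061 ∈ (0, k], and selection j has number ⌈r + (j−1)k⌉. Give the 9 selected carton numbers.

472, 1079, 1686, 2293, 2900, 3508, 4115, 4722, 5329

j=1: r + 0k = 471.061 → ⌈·⌉ = 472
j=2: r + 1k = 1078.283222… → ⌈·⌉ = 1079
j=3: r + 2k = 1685.505444… → ⌈·⌉ = 1686
j=4: r + 3k = 2292.727666… → ⌈·⌉ = 2293
j=5: r + 4k = 2899.949888… → ⌈·⌉ = 2900
j=6: r + 5k = 3507.172111… → ⌈·⌉ = 3508
j=7: r + 6k = 4114.394333… → ⌈·⌉ = 4115
j=8: r + 7k = 4721.616555… → ⌈·⌉ = 4722
j=9: r + 8k = 5328.838777… → ⌈·⌉ = 5329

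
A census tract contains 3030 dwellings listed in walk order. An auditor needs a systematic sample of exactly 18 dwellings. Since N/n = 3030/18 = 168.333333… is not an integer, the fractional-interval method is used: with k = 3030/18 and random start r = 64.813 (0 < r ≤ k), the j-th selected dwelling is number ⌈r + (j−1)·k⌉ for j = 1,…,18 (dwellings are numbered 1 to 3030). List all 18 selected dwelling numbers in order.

65, 234, 402, 570, 739, 907, 1075, 1244, 1412, 1580, 1749, 1917, 2085, 2254, 2422, 2590, 2759, 2927

j=1: r + 0k = 64.813 → ⌈·⌉ = 65
j=2: r + 1k = 233.146333… → ⌈·⌉ = 234
j=3: r + 2k = 401.479666… → ⌈·⌉ = 402
j=4: r + 3k = 569.813 → ⌈·⌉ = 570
j=5: r + 4k = 738.146333… → ⌈·⌉ = 739
j=6: r + 5k = 906.479666… → ⌈·⌉ = 907
j=7: r + 6k = 1074.813 → ⌈·⌉ = 1075
j=8: r + 7k = 1243.146333… → ⌈·⌉ = 1244
j=9: r + 8k = 1411.479666… → ⌈·⌉ = 1412
j=10: r + 9k = 1579.813 → ⌈·⌉ = 1580
j=11: r + 10k = 1748.146333… → ⌈·⌉ = 1749
j=12: r + 11k = 1916.479666… → ⌈·⌉ = 1917
j=13: r + 12k = 2084.813 → ⌈·⌉ = 2085
j=14: r + 13k = 2253.146333… → ⌈·⌉ = 2254
j=15: r + 14k = 2421.479666… → ⌈·⌉ = 2422
j=16: r + 15k = 2589.813 → ⌈·⌉ = 2590
j=17: r + 16k = 2758.146333… → ⌈·⌉ = 2759
j=18: r + 17k = 2926.479666… → ⌈·⌉ = 2927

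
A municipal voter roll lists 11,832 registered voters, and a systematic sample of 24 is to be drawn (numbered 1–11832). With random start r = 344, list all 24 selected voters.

k = N/n = 11832/24 = 493
voter 1: 344
voter 2: 344 + 493 = 837
voter 3: 837 + 493 = 1330
voter 4: 1330 + 493 = 1823
voter 5: 1823 + 493 = 2316
voter 6: 2316 + 493 = 2809
voter 7: 2809 + 493 = 3302
voter 8: 3302 + 493 = 3795
voter 9: 3795 + 493 = 4288
voter 10: 4288 + 493 = 4781
voter 11: 4781 + 493 = 5274
voter 12: 5274 + 493 = 5767
voter 13: 5767 + 493 = 6260
voter 14: 6260 + 493 = 6753
voter 15: 6753 + 493 = 7246
voter 16: 7246 + 493 = 7739
voter 17: 7739 + 493 = 8232
voter 18: 8232 + 493 = 8725
voter 19: 8725 + 493 = 9218
voter 20: 9218 + 493 = 9711
voter 21: 9711 + 493 = 10204
voter 22: 10204 + 493 = 10697
voter 23: 10697 + 493 = 11190
voter 24: 11190 + 493 = 11683

344, 837, 1330, 1823, 2316, 2809, 3302, 3795, 4288, 4781, 5274, 5767, 6260, 6753, 7246, 7739, 8232, 8725, 9218, 9711, 10204, 10697, 11190, 11683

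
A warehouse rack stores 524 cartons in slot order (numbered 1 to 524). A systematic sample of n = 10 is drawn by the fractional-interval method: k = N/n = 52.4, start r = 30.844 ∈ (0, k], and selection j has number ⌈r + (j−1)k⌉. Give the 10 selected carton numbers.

j=1: r + 0k = 30.844 → ⌈·⌉ = 31
j=2: r + 1k = 83.244 → ⌈·⌉ = 84
j=3: r + 2k = 135.644 → ⌈·⌉ = 136
j=4: r + 3k = 188.044 → ⌈·⌉ = 189
j=5: r + 4k = 240.444 → ⌈·⌉ = 241
j=6: r + 5k = 292.844 → ⌈·⌉ = 293
j=7: r + 6k = 345.244 → ⌈·⌉ = 346
j=8: r + 7k = 397.644 → ⌈·⌉ = 398
j=9: r + 8k = 450.044 → ⌈·⌉ = 451
j=10: r + 9k = 502.444 → ⌈·⌉ = 503

31, 84, 136, 189, 241, 293, 346, 398, 451, 503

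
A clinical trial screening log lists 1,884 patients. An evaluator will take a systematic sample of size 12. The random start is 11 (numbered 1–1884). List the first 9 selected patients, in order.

k = N/n = 1884/12 = 157
patient 1: 11
patient 2: 11 + 157 = 168
patient 3: 168 + 157 = 325
patient 4: 325 + 157 = 482
patient 5: 482 + 157 = 639
patient 6: 639 + 157 = 796
patient 7: 796 + 157 = 953
patient 8: 953 + 157 = 1110
patient 9: 1110 + 157 = 1267

11, 168, 325, 482, 639, 796, 953, 1110, 1267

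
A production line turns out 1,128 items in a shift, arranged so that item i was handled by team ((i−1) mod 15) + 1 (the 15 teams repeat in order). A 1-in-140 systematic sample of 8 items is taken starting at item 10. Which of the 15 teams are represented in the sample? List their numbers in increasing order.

Consecutive selections differ by k = 140, so their team numbers differ by 140 mod 15 = 5.
gcd(140, 15) = 5, so the sample visits 15/5 = 3 distinct residues mod 15.
Start 10 is team 10; the teams hit are 5, 10, 15.

5, 10, 15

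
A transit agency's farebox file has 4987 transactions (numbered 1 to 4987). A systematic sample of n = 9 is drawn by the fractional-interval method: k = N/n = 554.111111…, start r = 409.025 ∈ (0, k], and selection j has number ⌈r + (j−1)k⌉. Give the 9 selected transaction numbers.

j=1: r + 0k = 409.025 → ⌈·⌉ = 410
j=2: r + 1k = 963.136111… → ⌈·⌉ = 964
j=3: r + 2k = 1517.247222… → ⌈·⌉ = 1518
j=4: r + 3k = 2071.358333… → ⌈·⌉ = 2072
j=5: r + 4k = 2625.469444… → ⌈·⌉ = 2626
j=6: r + 5k = 3179.580555… → ⌈·⌉ = 3180
j=7: r + 6k = 3733.691666… → ⌈·⌉ = 3734
j=8: r + 7k = 4287.802777… → ⌈·⌉ = 4288
j=9: r + 8k = 4841.913888… → ⌈·⌉ = 4842

410, 964, 1518, 2072, 2626, 3180, 3734, 4288, 4842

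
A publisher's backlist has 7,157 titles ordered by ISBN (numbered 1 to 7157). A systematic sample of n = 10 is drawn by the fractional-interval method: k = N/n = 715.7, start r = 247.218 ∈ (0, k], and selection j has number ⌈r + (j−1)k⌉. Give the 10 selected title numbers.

248, 963, 1679, 2395, 3111, 3826, 4542, 5258, 5973, 6689

j=1: r + 0k = 247.218 → ⌈·⌉ = 248
j=2: r + 1k = 962.918 → ⌈·⌉ = 963
j=3: r + 2k = 1678.618 → ⌈·⌉ = 1679
j=4: r + 3k = 2394.318 → ⌈·⌉ = 2395
j=5: r + 4k = 3110.018 → ⌈·⌉ = 3111
j=6: r + 5k = 3825.718 → ⌈·⌉ = 3826
j=7: r + 6k = 4541.418 → ⌈·⌉ = 4542
j=8: r + 7k = 5257.118 → ⌈·⌉ = 5258
j=9: r + 8k = 5972.818 → ⌈·⌉ = 5973
j=10: r + 9k = 6688.518 → ⌈·⌉ = 6689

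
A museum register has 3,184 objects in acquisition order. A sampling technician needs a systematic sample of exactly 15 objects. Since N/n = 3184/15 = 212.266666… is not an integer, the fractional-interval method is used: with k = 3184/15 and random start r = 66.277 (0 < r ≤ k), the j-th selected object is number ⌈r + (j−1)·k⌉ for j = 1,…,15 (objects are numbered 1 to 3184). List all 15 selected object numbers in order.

j=1: r + 0k = 66.277 → ⌈·⌉ = 67
j=2: r + 1k = 278.543666… → ⌈·⌉ = 279
j=3: r + 2k = 490.810333… → ⌈·⌉ = 491
j=4: r + 3k = 703.077 → ⌈·⌉ = 704
j=5: r + 4k = 915.343666… → ⌈·⌉ = 916
j=6: r + 5k = 1127.610333… → ⌈·⌉ = 1128
j=7: r + 6k = 1339.877 → ⌈·⌉ = 1340
j=8: r + 7k = 1552.143666… → ⌈·⌉ = 1553
j=9: r + 8k = 1764.410333… → ⌈·⌉ = 1765
j=10: r + 9k = 1976.677 → ⌈·⌉ = 1977
j=11: r + 10k = 2188.943666… → ⌈·⌉ = 2189
j=12: r + 11k = 2401.210333… → ⌈·⌉ = 2402
j=13: r + 12k = 2613.477 → ⌈·⌉ = 2614
j=14: r + 13k = 2825.743666… → ⌈·⌉ = 2826
j=15: r + 14k = 3038.010333… → ⌈·⌉ = 3039

67, 279, 491, 704, 916, 1128, 1340, 1553, 1765, 1977, 2189, 2402, 2614, 2826, 3039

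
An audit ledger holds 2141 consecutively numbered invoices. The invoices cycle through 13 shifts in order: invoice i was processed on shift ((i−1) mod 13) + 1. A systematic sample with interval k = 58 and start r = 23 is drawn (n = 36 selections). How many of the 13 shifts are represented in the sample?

13

Consecutive selections differ by k = 58, so their shift numbers differ by 58 mod 13 = 6.
gcd(58, 13) = 1, so the sample visits 13/1 = 13 distinct residues mod 13.
Start 23 is shift 10; the shifts hit are 1, 2, 3, 4, 5, 6, 7, 8, 9, 10, 11, 12, 13.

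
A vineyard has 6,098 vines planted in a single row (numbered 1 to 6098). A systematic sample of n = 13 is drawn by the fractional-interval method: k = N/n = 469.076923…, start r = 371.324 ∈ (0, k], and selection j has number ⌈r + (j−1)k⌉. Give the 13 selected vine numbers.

j=1: r + 0k = 371.324 → ⌈·⌉ = 372
j=2: r + 1k = 840.400923… → ⌈·⌉ = 841
j=3: r + 2k = 1309.477846… → ⌈·⌉ = 1310
j=4: r + 3k = 1778.554769… → ⌈·⌉ = 1779
j=5: r + 4k = 2247.631692… → ⌈·⌉ = 2248
j=6: r + 5k = 2716.708615… → ⌈·⌉ = 2717
j=7: r + 6k = 3185.785538… → ⌈·⌉ = 3186
j=8: r + 7k = 3654.862461… → ⌈·⌉ = 3655
j=9: r + 8k = 4123.939384… → ⌈·⌉ = 4124
j=10: r + 9k = 4593.016307… → ⌈·⌉ = 4594
j=11: r + 10k = 5062.093230… → ⌈·⌉ = 5063
j=12: r + 11k = 5531.170153… → ⌈·⌉ = 5532
j=13: r + 12k = 6000.247076… → ⌈·⌉ = 6001

372, 841, 1310, 1779, 2248, 2717, 3186, 3655, 4124, 4594, 5063, 5532, 6001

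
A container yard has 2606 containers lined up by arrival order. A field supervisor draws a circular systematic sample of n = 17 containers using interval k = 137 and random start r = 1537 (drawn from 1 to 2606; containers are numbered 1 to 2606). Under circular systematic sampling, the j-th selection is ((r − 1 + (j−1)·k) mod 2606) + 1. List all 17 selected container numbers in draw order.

Selection 1: 1537
Selection 2: 1537 + 137 = 1674
Selection 3: 1674 + 137 = 1811
Selection 4: 1811 + 137 = 1948
Selection 5: 1948 + 137 = 2085
Selection 6: 2085 + 137 = 2222
Selection 7: 2222 + 137 = 2359
Selection 8: 2359 + 137 = 2496
Selection 9: 2496 + 137 = 2633 → 2633 − 2606 = 27
Selection 10: 27 + 137 = 164
Selection 11: 164 + 137 = 301
Selection 12: 301 + 137 = 438
Selection 13: 438 + 137 = 575
Selection 14: 575 + 137 = 712
Selection 15: 712 + 137 = 849
Selection 16: 849 + 137 = 986
Selection 17: 986 + 137 = 1123

1537, 1674, 1811, 1948, 2085, 2222, 2359, 2496, 27, 164, 301, 438, 575, 712, 849, 986, 1123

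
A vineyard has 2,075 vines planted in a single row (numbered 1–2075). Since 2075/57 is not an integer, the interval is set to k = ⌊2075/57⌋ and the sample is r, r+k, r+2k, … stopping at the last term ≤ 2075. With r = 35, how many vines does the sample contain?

k = ⌊2075/57⌋ = 36
Achieved size = ⌊(2075 − 35)/36⌋ + 1 = ⌊2040/36⌋ + 1 = 56 + 1 = 57
(last selection: 35 + 56×36 = 2051 ≤ 2075; next would be 2087 > 2075)

57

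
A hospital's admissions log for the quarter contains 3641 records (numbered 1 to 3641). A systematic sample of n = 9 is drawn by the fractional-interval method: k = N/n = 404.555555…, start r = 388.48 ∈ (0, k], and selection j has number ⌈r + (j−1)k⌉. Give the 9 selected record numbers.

389, 794, 1198, 1603, 2007, 2412, 2816, 3221, 3625

j=1: r + 0k = 388.48 → ⌈·⌉ = 389
j=2: r + 1k = 793.035555… → ⌈·⌉ = 794
j=3: r + 2k = 1197.591111… → ⌈·⌉ = 1198
j=4: r + 3k = 1602.146666… → ⌈·⌉ = 1603
j=5: r + 4k = 2006.702222… → ⌈·⌉ = 2007
j=6: r + 5k = 2411.257777… → ⌈·⌉ = 2412
j=7: r + 6k = 2815.813333… → ⌈·⌉ = 2816
j=8: r + 7k = 3220.368888… → ⌈·⌉ = 3221
j=9: r + 8k = 3624.924444… → ⌈·⌉ = 3625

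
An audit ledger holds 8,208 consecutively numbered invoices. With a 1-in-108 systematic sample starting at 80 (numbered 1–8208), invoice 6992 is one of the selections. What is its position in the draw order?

k = 108
position = (6992 − 80)/108 + 1 = 6912/108 + 1 = 64 + 1 = 65

65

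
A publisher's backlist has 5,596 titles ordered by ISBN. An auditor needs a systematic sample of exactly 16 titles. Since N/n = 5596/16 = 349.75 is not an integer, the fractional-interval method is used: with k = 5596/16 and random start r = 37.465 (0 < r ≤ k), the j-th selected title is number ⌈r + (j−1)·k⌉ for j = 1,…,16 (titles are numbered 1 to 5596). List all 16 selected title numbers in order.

38, 388, 737, 1087, 1437, 1787, 2136, 2486, 2836, 3186, 3535, 3885, 4235, 4585, 4934, 5284

j=1: r + 0k = 37.465 → ⌈·⌉ = 38
j=2: r + 1k = 387.215 → ⌈·⌉ = 388
j=3: r + 2k = 736.965 → ⌈·⌉ = 737
j=4: r + 3k = 1086.715 → ⌈·⌉ = 1087
j=5: r + 4k = 1436.465 → ⌈·⌉ = 1437
j=6: r + 5k = 1786.215 → ⌈·⌉ = 1787
j=7: r + 6k = 2135.965 → ⌈·⌉ = 2136
j=8: r + 7k = 2485.715 → ⌈·⌉ = 2486
j=9: r + 8k = 2835.465 → ⌈·⌉ = 2836
j=10: r + 9k = 3185.215 → ⌈·⌉ = 3186
j=11: r + 10k = 3534.965 → ⌈·⌉ = 3535
j=12: r + 11k = 3884.715 → ⌈·⌉ = 3885
j=13: r + 12k = 4234.465 → ⌈·⌉ = 4235
j=14: r + 13k = 4584.215 → ⌈·⌉ = 4585
j=15: r + 14k = 4933.965 → ⌈·⌉ = 4934
j=16: r + 15k = 5283.715 → ⌈·⌉ = 5284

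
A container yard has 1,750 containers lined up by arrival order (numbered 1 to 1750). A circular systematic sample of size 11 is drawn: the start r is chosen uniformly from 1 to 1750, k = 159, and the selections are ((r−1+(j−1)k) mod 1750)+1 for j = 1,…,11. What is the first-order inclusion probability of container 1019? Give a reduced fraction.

11/1750

For each position j, as r ranges over 1…1750 the j-th selection hits every container exactly once, so container 1019 is selected for exactly 11 of the 1750 starts.
Inclusion probability = 11/1750.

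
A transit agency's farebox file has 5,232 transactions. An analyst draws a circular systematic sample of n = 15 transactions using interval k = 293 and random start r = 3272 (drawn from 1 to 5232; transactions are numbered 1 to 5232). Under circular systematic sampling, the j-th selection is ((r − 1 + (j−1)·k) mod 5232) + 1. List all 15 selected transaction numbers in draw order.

3272, 3565, 3858, 4151, 4444, 4737, 5030, 91, 384, 677, 970, 1263, 1556, 1849, 2142

Selection 1: 3272
Selection 2: 3272 + 293 = 3565
Selection 3: 3565 + 293 = 3858
Selection 4: 3858 + 293 = 4151
Selection 5: 4151 + 293 = 4444
Selection 6: 4444 + 293 = 4737
Selection 7: 4737 + 293 = 5030
Selection 8: 5030 + 293 = 5323 → 5323 − 5232 = 91
Selection 9: 91 + 293 = 384
Selection 10: 384 + 293 = 677
Selection 11: 677 + 293 = 970
Selection 12: 970 + 293 = 1263
Selection 13: 1263 + 293 = 1556
Selection 14: 1556 + 293 = 1849
Selection 15: 1849 + 293 = 2142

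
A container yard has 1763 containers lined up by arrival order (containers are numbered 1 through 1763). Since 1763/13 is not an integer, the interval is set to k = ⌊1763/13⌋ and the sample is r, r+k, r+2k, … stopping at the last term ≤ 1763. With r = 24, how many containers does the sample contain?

13

k = ⌊1763/13⌋ = 135
Achieved size = ⌊(1763 − 24)/135⌋ + 1 = ⌊1739/135⌋ + 1 = 12 + 1 = 13
(last selection: 24 + 12×135 = 1644 ≤ 1763; next would be 1779 > 1763)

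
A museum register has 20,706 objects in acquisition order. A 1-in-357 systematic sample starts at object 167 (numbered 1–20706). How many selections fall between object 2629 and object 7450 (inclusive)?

14

k = 357
First selection ≥ 2629: 167 + ⌈(2629−167)/357⌉·357 = 167 + 7×357 = 2666
Last selection ≤ 7450: 167 + ⌊(7450−167)/357⌋·357 = 167 + 20×357 = 7307
Count = 20 − 7 + 1 = 14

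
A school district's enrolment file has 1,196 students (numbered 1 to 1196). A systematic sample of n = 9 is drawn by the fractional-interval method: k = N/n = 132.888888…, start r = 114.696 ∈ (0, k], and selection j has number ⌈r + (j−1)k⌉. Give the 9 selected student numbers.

j=1: r + 0k = 114.696 → ⌈·⌉ = 115
j=2: r + 1k = 247.584888… → ⌈·⌉ = 248
j=3: r + 2k = 380.473777… → ⌈·⌉ = 381
j=4: r + 3k = 513.362666… → ⌈·⌉ = 514
j=5: r + 4k = 646.251555… → ⌈·⌉ = 647
j=6: r + 5k = 779.140444… → ⌈·⌉ = 780
j=7: r + 6k = 912.029333… → ⌈·⌉ = 913
j=8: r + 7k = 1044.918222… → ⌈·⌉ = 1045
j=9: r + 8k = 1177.807111… → ⌈·⌉ = 1178

115, 248, 381, 514, 647, 780, 913, 1045, 1178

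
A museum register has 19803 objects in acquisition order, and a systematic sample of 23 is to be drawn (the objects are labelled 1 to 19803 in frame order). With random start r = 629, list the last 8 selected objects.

13544, 14405, 15266, 16127, 16988, 17849, 18710, 19571

k = N/n = 19803/23 = 861
16th selection = 629 + 15×861 = 13544
17th: 13544 + 861 = 14405
18th: 14405 + 861 = 15266
19th: 15266 + 861 = 16127
20th: 16127 + 861 = 16988
21st: 16988 + 861 = 17849
22nd: 17849 + 861 = 18710
23rd: 18710 + 861 = 19571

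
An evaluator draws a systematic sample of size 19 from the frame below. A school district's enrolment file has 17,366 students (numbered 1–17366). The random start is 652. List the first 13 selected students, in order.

652, 1566, 2480, 3394, 4308, 5222, 6136, 7050, 7964, 8878, 9792, 10706, 11620

k = N/n = 17366/19 = 914
student 1: 652
student 2: 652 + 914 = 1566
student 3: 1566 + 914 = 2480
student 4: 2480 + 914 = 3394
student 5: 3394 + 914 = 4308
student 6: 4308 + 914 = 5222
student 7: 5222 + 914 = 6136
student 8: 6136 + 914 = 7050
student 9: 7050 + 914 = 7964
student 10: 7964 + 914 = 8878
student 11: 8878 + 914 = 9792
student 12: 9792 + 914 = 10706
student 13: 10706 + 914 = 11620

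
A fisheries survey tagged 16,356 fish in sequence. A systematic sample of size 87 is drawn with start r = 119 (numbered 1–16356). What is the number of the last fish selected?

k = 16356/87 = 188
87th selection = r + (87−1)·k = 119 + 86×188 = 119 + 16168 = 16287

16287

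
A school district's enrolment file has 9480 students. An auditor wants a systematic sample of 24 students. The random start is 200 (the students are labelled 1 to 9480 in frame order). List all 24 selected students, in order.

200, 595, 990, 1385, 1780, 2175, 2570, 2965, 3360, 3755, 4150, 4545, 4940, 5335, 5730, 6125, 6520, 6915, 7310, 7705, 8100, 8495, 8890, 9285

k = N/n = 9480/24 = 395
student 1: 200
student 2: 200 + 395 = 595
student 3: 595 + 395 = 990
student 4: 990 + 395 = 1385
student 5: 1385 + 395 = 1780
student 6: 1780 + 395 = 2175
student 7: 2175 + 395 = 2570
student 8: 2570 + 395 = 2965
student 9: 2965 + 395 = 3360
student 10: 3360 + 395 = 3755
student 11: 3755 + 395 = 4150
student 12: 4150 + 395 = 4545
student 13: 4545 + 395 = 4940
student 14: 4940 + 395 = 5335
student 15: 5335 + 395 = 5730
student 16: 5730 + 395 = 6125
student 17: 6125 + 395 = 6520
student 18: 6520 + 395 = 6915
student 19: 6915 + 395 = 7310
student 20: 7310 + 395 = 7705
student 21: 7705 + 395 = 8100
student 22: 8100 + 395 = 8495
student 23: 8495 + 395 = 8890
student 24: 8890 + 395 = 9285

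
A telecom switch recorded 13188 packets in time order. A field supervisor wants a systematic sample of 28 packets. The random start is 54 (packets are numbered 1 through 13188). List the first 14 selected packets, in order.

54, 525, 996, 1467, 1938, 2409, 2880, 3351, 3822, 4293, 4764, 5235, 5706, 6177

k = N/n = 13188/28 = 471
packet 1: 54
packet 2: 54 + 471 = 525
packet 3: 525 + 471 = 996
packet 4: 996 + 471 = 1467
packet 5: 1467 + 471 = 1938
packet 6: 1938 + 471 = 2409
packet 7: 2409 + 471 = 2880
packet 8: 2880 + 471 = 3351
packet 9: 3351 + 471 = 3822
packet 10: 3822 + 471 = 4293
packet 11: 4293 + 471 = 4764
packet 12: 4764 + 471 = 5235
packet 13: 5235 + 471 = 5706
packet 14: 5706 + 471 = 6177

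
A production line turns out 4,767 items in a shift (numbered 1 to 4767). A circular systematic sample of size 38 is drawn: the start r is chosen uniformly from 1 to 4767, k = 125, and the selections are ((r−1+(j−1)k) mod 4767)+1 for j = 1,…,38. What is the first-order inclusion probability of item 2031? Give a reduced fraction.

For each position j, as r ranges over 1…4767 the j-th selection hits every item exactly once, so item 2031 is selected for exactly 38 of the 4767 starts.
Inclusion probability = 38/4767.

38/4767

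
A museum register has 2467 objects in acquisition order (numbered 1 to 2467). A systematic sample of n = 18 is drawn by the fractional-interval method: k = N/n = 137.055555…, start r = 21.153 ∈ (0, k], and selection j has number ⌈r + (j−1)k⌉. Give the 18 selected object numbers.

j=1: r + 0k = 21.153 → ⌈·⌉ = 22
j=2: r + 1k = 158.208555… → ⌈·⌉ = 159
j=3: r + 2k = 295.264111… → ⌈·⌉ = 296
j=4: r + 3k = 432.319666… → ⌈·⌉ = 433
j=5: r + 4k = 569.375222… → ⌈·⌉ = 570
j=6: r + 5k = 706.430777… → ⌈·⌉ = 707
j=7: r + 6k = 843.486333… → ⌈·⌉ = 844
j=8: r + 7k = 980.541888… → ⌈·⌉ = 981
j=9: r + 8k = 1117.597444… → ⌈·⌉ = 1118
j=10: r + 9k = 1254.653 → ⌈·⌉ = 1255
j=11: r + 10k = 1391.708555… → ⌈·⌉ = 1392
j=12: r + 11k = 1528.764111… → ⌈·⌉ = 1529
j=13: r + 12k = 1665.819666… → ⌈·⌉ = 1666
j=14: r + 13k = 1802.875222… → ⌈·⌉ = 1803
j=15: r + 14k = 1939.930777… → ⌈·⌉ = 1940
j=16: r + 15k = 2076.986333… → ⌈·⌉ = 2077
j=17: r + 16k = 2214.041888… → ⌈·⌉ = 2215
j=18: r + 17k = 2351.097444… → ⌈·⌉ = 2352

22, 159, 296, 433, 570, 707, 844, 981, 1118, 1255, 1392, 1529, 1666, 1803, 1940, 2077, 2215, 2352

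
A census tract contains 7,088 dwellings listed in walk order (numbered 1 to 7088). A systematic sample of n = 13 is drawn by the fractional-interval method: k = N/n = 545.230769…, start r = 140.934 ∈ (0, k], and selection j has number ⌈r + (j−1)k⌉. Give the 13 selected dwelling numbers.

141, 687, 1232, 1777, 2322, 2868, 3413, 3958, 4503, 5049, 5594, 6139, 6684

j=1: r + 0k = 140.934 → ⌈·⌉ = 141
j=2: r + 1k = 686.164769… → ⌈·⌉ = 687
j=3: r + 2k = 1231.395538… → ⌈·⌉ = 1232
j=4: r + 3k = 1776.626307… → ⌈·⌉ = 1777
j=5: r + 4k = 2321.857076… → ⌈·⌉ = 2322
j=6: r + 5k = 2867.087846… → ⌈·⌉ = 2868
j=7: r + 6k = 3412.318615… → ⌈·⌉ = 3413
j=8: r + 7k = 3957.549384… → ⌈·⌉ = 3958
j=9: r + 8k = 4502.780153… → ⌈·⌉ = 4503
j=10: r + 9k = 5048.010923… → ⌈·⌉ = 5049
j=11: r + 10k = 5593.241692… → ⌈·⌉ = 5594
j=12: r + 11k = 6138.472461… → ⌈·⌉ = 6139
j=13: r + 12k = 6683.703230… → ⌈·⌉ = 6684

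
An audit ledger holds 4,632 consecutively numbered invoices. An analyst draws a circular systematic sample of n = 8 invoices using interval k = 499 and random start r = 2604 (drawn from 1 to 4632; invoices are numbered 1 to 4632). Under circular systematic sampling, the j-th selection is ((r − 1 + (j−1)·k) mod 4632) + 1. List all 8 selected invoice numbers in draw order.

Selection 1: 2604
Selection 2: 2604 + 499 = 3103
Selection 3: 3103 + 499 = 3602
Selection 4: 3602 + 499 = 4101
Selection 5: 4101 + 499 = 4600
Selection 6: 4600 + 499 = 5099 → 5099 − 4632 = 467
Selection 7: 467 + 499 = 966
Selection 8: 966 + 499 = 1465

2604, 3103, 3602, 4101, 4600, 467, 966, 1465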